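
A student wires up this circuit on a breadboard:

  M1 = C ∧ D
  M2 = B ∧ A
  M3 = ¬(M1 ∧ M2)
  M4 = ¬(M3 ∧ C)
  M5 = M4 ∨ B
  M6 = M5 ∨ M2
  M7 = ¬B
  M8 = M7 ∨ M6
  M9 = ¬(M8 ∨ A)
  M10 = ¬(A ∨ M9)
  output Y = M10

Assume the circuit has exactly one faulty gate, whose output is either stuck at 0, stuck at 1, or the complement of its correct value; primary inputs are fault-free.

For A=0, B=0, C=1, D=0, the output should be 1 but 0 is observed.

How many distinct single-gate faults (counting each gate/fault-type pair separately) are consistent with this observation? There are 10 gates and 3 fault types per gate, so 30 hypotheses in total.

Fault-free: M1=0, M2=0, M3=1, M4=0, M5=0, M6=0, M7=1, M8=1, M9=0, M10=1 → 1. Observed 0.
  M1: none of the 3 fault types match ✗
  M2: none of the 3 fault types match ✗
  M3: none of the 3 fault types match ✗
  M4: none of the 3 fault types match ✗
  M5: none of the 3 fault types match ✗
  M6: none of the 3 fault types match ✗
  M7: stuck-at-0, inverted output ✓; others ✗
  M8: stuck-at-0, inverted output ✓; others ✗
  M9: stuck-at-1, inverted output ✓; others ✗
  M10: stuck-at-0, inverted output ✓; others ✗
Consistent faults: {M7 stuck-at-0, M7 inverted output, M8 stuck-at-0, M8 inverted output, M9 stuck-at-1, M9 inverted output, M10 stuck-at-0, M10 inverted output} — 8 in all.

8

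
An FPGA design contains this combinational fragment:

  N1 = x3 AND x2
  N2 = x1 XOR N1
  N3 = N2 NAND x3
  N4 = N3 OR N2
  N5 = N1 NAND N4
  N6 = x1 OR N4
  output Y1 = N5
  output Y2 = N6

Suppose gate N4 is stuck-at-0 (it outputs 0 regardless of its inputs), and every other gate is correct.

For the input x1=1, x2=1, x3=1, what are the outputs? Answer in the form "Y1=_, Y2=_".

Y1=1, Y2=1

Propagate with N4 forced: N1=1, N2=0, N3=1, N4=0 [stuck-at-0], N5=1, N6=1.
So the outputs are Y1=1, Y2=1. (Without the fault they would be Y1=0, Y2=1.)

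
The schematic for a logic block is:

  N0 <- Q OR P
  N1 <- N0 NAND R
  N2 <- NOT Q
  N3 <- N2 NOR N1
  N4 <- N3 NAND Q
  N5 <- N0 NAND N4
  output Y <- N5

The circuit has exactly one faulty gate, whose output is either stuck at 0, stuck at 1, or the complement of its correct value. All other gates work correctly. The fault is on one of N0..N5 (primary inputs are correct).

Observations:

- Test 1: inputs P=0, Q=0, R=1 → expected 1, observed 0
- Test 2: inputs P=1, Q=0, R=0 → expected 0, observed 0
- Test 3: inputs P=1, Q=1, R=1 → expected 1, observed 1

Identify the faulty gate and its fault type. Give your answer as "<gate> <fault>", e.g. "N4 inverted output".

N0 stuck-at-1

Fault-free values for test 1 (P=0, Q=0, R=1): N0=0, N1=1, N2=1, N3=0, N4=1, N5=1, giving Y=1. Observed 0.
Test 1: faults giving observed 0 are {N0 stuck-at-1, N0 inverted output, N5 stuck-at-0, N5 inverted output}.
Test 2 (P=1, Q=0, R=0): fault-free N0=1, N1=1, N2=1, N3=0, N4=1, N5=0 → 0; observed 0. Eliminates N0 inverted output, N5 inverted output.
Test 3 (P=1, Q=1, R=1): fault-free N0=1, N1=0, N2=0, N3=1, N4=0, N5=1 → 1; observed 1. Eliminates N5 stuck-at-0.
Only N0 stuck-at-1 is consistent with every test.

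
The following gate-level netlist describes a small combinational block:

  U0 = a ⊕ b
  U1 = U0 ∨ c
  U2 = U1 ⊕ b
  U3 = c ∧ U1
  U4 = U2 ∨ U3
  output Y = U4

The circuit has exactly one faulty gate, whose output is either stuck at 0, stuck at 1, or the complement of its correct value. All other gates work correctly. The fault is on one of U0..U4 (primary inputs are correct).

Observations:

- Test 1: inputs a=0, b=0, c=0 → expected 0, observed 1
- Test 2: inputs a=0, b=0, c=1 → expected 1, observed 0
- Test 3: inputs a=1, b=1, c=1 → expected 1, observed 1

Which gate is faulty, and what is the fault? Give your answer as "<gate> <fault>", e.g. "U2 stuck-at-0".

U1 inverted output

Fault-free values for test 1 (a=0, b=0, c=0): U0=0, U1=0, U2=0, U3=0, U4=0, giving Y=0. Observed 1.
Test 1: faults giving observed 1 are {U0 stuck-at-1, U0 inverted output, U1 stuck-at-1, U1 inverted output, U2 stuck-at-1, U2 inverted output, U3 stuck-at-1, U3 inverted output, U4 stuck-at-1, U4 inverted output}.
Test 2 (a=0, b=0, c=1): fault-free U0=0, U1=1, U2=1, U3=1, U4=1 → 1; observed 0. Eliminates U0 stuck-at-1, U0 inverted output, U1 stuck-at-1, U2 stuck-at-1, U2 inverted output, U3 stuck-at-1, U3 inverted output, U4 stuck-at-1.
Test 3 (a=1, b=1, c=1): fault-free U0=0, U1=1, U2=0, U3=1, U4=1 → 1; observed 1. Eliminates U4 inverted output.
Only U1 inverted output is consistent with every test.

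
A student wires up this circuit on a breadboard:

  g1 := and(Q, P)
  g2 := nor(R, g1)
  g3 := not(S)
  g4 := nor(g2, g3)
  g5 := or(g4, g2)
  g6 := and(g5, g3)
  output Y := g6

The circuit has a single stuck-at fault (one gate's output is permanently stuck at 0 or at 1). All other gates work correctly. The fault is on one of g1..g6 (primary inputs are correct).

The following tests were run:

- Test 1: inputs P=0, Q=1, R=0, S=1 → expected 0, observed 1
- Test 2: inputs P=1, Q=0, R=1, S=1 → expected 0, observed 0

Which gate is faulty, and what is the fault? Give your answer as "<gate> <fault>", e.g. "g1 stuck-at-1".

Fault-free values for test 1 (P=0, Q=1, R=0, S=1): g1=0, g2=1, g3=0, g4=0, g5=1, g6=0, giving Y=0. Observed 1.
Test 1: faults giving observed 1 are {g3 stuck-at-1, g6 stuck-at-1}.
Test 2 (P=1, Q=0, R=1, S=1): fault-free g1=0, g2=0, g3=0, g4=1, g5=1, g6=0 → 0; observed 0. Eliminates g6 stuck-at-1.
Only g3 stuck-at-1 is consistent with every test.

g3 stuck-at-1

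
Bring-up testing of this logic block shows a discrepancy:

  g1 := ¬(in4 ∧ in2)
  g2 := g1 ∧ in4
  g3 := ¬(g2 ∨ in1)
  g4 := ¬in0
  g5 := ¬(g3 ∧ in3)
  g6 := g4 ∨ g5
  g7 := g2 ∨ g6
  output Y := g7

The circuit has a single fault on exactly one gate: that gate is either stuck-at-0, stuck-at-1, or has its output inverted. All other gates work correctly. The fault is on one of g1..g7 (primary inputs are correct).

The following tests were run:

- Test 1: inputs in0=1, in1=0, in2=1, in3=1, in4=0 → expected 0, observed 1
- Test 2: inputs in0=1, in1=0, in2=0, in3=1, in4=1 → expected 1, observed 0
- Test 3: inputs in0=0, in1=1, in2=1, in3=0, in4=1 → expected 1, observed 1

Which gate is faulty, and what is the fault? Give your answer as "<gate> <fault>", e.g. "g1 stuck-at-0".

g2 inverted output

Fault-free values for test 1 (in0=1, in1=0, in2=1, in3=1, in4=0): g1=1, g2=0, g3=1, g4=0, g5=0, g6=0, g7=0, giving Y=0. Observed 1.
Test 1: faults giving observed 1 are {g2 stuck-at-1, g2 inverted output, g3 stuck-at-0, g3 inverted output, g4 stuck-at-1, g4 inverted output, g5 stuck-at-1, g5 inverted output, g6 stuck-at-1, g6 inverted output, g7 stuck-at-1, g7 inverted output}.
Test 2 (in0=1, in1=0, in2=0, in3=1, in4=1): fault-free g1=1, g2=1, g3=0, g4=0, g5=1, g6=1, g7=1 → 1; observed 0. Eliminates g2 stuck-at-1, g3 stuck-at-0, g3 inverted output, g4 stuck-at-1, g4 inverted output, g5 stuck-at-1, g5 inverted output, g6 stuck-at-1, g6 inverted output, g7 stuck-at-1.
Test 3 (in0=0, in1=1, in2=1, in3=0, in4=1): fault-free g1=0, g2=0, g3=0, g4=1, g5=1, g6=1, g7=1 → 1; observed 1. Eliminates g7 inverted output.
Only g2 inverted output is consistent with every test.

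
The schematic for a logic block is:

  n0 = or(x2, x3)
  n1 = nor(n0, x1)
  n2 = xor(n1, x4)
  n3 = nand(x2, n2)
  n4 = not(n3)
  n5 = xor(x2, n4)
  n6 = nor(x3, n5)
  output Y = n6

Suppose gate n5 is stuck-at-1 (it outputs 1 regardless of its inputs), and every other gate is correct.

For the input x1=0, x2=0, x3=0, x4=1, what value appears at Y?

0

Propagate with n5 forced: n0=0, n1=1, n2=0, n3=1, n4=0, n5=1 [stuck-at-1], n6=0.
So Y = 0. (Without the fault it would be 1.)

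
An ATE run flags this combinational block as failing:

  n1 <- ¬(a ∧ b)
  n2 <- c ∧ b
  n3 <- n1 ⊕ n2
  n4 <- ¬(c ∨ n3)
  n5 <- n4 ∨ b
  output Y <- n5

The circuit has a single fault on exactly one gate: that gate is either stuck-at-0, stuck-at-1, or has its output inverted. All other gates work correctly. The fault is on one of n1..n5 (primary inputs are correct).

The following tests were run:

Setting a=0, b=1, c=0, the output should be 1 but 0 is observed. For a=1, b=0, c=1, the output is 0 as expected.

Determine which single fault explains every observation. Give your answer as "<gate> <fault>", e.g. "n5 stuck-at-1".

n5 stuck-at-0

Fault-free values for test 1 (a=0, b=1, c=0): n1=1, n2=0, n3=1, n4=0, n5=1, giving Y=1. Observed 0.
Test 1: faults giving observed 0 are {n5 stuck-at-0, n5 inverted output}.
Test 2 (a=1, b=0, c=1): fault-free n1=1, n2=0, n3=1, n4=0, n5=0 → 0; observed 0. Eliminates n5 inverted output.
Only n5 stuck-at-0 is consistent with every test.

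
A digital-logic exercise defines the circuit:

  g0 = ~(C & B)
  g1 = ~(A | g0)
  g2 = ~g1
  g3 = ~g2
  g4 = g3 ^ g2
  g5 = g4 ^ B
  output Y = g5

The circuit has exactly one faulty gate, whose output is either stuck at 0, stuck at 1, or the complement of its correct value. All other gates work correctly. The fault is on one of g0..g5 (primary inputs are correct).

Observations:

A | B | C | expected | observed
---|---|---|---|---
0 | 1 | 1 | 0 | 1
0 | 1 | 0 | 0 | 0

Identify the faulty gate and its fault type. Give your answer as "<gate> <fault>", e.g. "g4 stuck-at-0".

Fault-free values for test 1 (A=0, B=1, C=1): g0=0, g1=1, g2=0, g3=1, g4=1, g5=0, giving Y=0. Observed 1.
Test 1: faults giving observed 1 are {g3 stuck-at-0, g3 inverted output, g4 stuck-at-0, g4 inverted output, g5 stuck-at-1, g5 inverted output}.
Test 2 (A=0, B=1, C=0): fault-free g0=1, g1=0, g2=1, g3=0, g4=1, g5=0 → 0; observed 0. Eliminates g3 inverted output, g4 stuck-at-0, g4 inverted output, g5 stuck-at-1, g5 inverted output.
Only g3 stuck-at-0 is consistent with every test.

g3 stuck-at-0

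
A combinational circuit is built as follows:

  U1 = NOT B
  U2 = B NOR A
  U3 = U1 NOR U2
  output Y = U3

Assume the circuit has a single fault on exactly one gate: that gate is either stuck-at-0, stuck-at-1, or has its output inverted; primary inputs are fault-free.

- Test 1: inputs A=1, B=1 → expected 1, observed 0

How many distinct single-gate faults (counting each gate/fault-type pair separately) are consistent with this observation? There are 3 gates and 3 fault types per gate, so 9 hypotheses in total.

6

Fault-free: U1=0, U2=0, U3=1 → 1. Observed 0.
  U1 stuck-at-0: output 1 ✗
  U1 stuck-at-1: output 0 ✓
  U1 inverted output: output 0 ✓
  U2 stuck-at-0: output 1 ✗
  U2 stuck-at-1: output 0 ✓
  U2 inverted output: output 0 ✓
  U3 stuck-at-0: output 0 ✓
  U3 stuck-at-1: output 1 ✗
  U3 inverted output: output 0 ✓
Consistent faults: {U1 stuck-at-1, U1 inverted output, U2 stuck-at-1, U2 inverted output, U3 stuck-at-0, U3 inverted output} — 6 in all.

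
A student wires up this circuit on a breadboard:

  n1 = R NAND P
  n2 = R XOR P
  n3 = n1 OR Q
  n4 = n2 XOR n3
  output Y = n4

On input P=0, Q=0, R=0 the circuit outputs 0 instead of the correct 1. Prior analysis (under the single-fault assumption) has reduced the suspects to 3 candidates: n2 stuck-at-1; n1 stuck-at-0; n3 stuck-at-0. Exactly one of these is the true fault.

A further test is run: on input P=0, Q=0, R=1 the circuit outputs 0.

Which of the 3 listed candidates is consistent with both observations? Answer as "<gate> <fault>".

Evaluate each candidate on input P=0, Q=0, R=1:
  n2 stuck-at-1: n1=1, n2=1 [stuck-at-1], n3=1, n4=0 → 0 — matches
  n1 stuck-at-0: n1=0 [stuck-at-0], n2=1, n3=0, n4=1 → 1 — eliminated
  n3 stuck-at-0: n1=1, n2=1, n3=0 [stuck-at-0], n4=1 → 1 — eliminated
Only n2 stuck-at-1 reproduces the observed 0.

n2 stuck-at-1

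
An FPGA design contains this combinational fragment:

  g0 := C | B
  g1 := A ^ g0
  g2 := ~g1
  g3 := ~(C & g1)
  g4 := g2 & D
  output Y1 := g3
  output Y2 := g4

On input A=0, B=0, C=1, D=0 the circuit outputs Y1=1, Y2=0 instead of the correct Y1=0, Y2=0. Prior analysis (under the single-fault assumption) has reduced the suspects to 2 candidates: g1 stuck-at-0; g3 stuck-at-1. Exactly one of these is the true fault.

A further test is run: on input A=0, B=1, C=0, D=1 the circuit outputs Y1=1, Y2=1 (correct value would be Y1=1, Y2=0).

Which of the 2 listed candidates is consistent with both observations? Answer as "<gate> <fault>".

Evaluate each candidate on input A=0, B=1, C=0, D=1:
  g1 stuck-at-0: g0=1, g1=0 [stuck-at-0], g2=1, g3=1, g4=1 → Y1=1, Y2=1 — matches
  g3 stuck-at-1: g0=1, g1=1, g2=0, g3=1 [stuck-at-1], g4=0 → Y1=1, Y2=0 — eliminated
Only g1 stuck-at-0 reproduces the observed Y1=1, Y2=1.

g1 stuck-at-0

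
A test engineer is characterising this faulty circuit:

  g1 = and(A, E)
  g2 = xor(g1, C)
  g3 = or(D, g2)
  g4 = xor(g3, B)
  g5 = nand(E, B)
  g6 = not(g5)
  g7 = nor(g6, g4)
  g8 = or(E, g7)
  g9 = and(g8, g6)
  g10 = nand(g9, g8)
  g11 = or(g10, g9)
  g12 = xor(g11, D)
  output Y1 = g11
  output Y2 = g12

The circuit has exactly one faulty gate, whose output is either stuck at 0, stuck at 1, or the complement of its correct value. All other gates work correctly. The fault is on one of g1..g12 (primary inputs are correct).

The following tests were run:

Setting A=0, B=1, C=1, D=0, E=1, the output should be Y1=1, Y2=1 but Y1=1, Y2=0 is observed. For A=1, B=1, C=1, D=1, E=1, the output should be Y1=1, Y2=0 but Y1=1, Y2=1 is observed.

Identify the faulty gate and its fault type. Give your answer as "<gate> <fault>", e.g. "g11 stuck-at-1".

Fault-free values for test 1 (A=0, B=1, C=1, D=0, E=1): g1=0, g2=1, g3=1, g4=0, g5=0, g6=1, g7=0, g8=1, g9=1, g10=0, g11=1, g12=1, giving Y1=1, Y2=1. Observed Y1=1, Y2=0.
Test 1: faults giving observed Y1=1, Y2=0 are {g12 stuck-at-0, g12 inverted output}.
Test 2 (A=1, B=1, C=1, D=1, E=1): fault-free g1=1, g2=0, g3=1, g4=0, g5=0, g6=1, g7=0, g8=1, g9=1, g10=0, g11=1, g12=0 → Y1=1, Y2=0; observed Y1=1, Y2=1. Eliminates g12 stuck-at-0.
Only g12 inverted output is consistent with every test.

g12 inverted output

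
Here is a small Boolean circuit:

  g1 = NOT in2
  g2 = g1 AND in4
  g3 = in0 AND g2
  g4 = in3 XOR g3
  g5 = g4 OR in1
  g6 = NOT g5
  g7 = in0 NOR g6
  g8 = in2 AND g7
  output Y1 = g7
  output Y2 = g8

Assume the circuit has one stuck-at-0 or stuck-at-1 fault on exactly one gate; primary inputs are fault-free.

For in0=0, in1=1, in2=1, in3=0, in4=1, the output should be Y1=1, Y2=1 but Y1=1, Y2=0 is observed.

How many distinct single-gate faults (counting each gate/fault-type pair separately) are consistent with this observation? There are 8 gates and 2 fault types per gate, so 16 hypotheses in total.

1

Fault-free: g1=0, g2=0, g3=0, g4=0, g5=1, g6=0, g7=1, g8=1 → Y1=1, Y2=1. Observed Y1=1, Y2=0.
  g1: none of the 2 fault types match ✗
  g2: none of the 2 fault types match ✗
  g3: none of the 2 fault types match ✗
  g4: none of the 2 fault types match ✗
  g5: none of the 2 fault types match ✗
  g6: none of the 2 fault types match ✗
  g7: none of the 2 fault types match ✗
  g8: stuck-at-0 ✓; others ✗
Consistent faults: {g8 stuck-at-0} — 1 in all.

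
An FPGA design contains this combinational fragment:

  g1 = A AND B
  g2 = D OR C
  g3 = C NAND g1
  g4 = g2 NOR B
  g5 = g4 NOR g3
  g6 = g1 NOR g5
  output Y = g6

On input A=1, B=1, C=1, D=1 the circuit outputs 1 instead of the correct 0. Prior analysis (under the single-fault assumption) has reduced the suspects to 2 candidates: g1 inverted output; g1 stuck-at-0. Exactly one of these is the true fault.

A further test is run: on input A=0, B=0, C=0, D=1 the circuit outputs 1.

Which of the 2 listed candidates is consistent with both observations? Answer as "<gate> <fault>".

g1 stuck-at-0

Evaluate each candidate on input A=0, B=0, C=0, D=1:
  g1 inverted output: g1=1 [inverted output], g2=1, g3=1, g4=0, g5=0, g6=0 → 0 — eliminated
  g1 stuck-at-0: g1=0 [stuck-at-0], g2=1, g3=1, g4=0, g5=0, g6=1 → 1 — matches
Only g1 stuck-at-0 reproduces the observed 1.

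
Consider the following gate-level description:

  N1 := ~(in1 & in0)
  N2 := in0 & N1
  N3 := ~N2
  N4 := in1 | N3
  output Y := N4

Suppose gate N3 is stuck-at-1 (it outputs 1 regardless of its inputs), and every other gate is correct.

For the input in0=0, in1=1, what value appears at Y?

Propagate with N3 forced: N1=1, N2=0, N3=1 [stuck-at-1], N4=1.
So Y = 1. (Same as the fault-free value — the fault is masked on this input.)

1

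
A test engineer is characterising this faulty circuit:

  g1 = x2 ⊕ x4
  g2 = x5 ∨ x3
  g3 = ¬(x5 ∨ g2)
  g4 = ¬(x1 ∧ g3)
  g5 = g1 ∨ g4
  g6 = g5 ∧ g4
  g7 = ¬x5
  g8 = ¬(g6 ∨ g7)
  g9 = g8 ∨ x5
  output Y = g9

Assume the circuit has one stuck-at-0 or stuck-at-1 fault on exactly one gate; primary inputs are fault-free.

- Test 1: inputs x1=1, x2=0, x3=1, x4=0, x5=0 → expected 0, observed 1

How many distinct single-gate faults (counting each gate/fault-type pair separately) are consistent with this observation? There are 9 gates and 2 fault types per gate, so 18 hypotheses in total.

Fault-free: g1=0, g2=1, g3=0, g4=1, g5=1, g6=1, g7=1, g8=0, g9=0 → 0. Observed 1.
  g1: none of the 2 fault types match ✗
  g2: none of the 2 fault types match ✗
  g3: none of the 2 fault types match ✗
  g4: none of the 2 fault types match ✗
  g5: none of the 2 fault types match ✗
  g6: none of the 2 fault types match ✗
  g7: none of the 2 fault types match ✗
  g8: stuck-at-1 ✓; others ✗
  g9: stuck-at-1 ✓; others ✗
Consistent faults: {g8 stuck-at-1, g9 stuck-at-1} — 2 in all.

2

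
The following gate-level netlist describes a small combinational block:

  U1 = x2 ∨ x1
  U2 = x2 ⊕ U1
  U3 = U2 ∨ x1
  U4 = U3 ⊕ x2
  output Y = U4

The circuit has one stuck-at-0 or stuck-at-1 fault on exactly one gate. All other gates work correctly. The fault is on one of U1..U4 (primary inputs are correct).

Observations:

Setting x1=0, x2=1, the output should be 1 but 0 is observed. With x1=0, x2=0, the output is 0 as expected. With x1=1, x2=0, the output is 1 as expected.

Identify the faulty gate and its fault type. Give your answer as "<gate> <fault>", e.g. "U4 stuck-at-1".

Fault-free values for test 1 (x1=0, x2=1): U1=1, U2=0, U3=0, U4=1, giving Y=1. Observed 0.
Test 1: faults giving observed 0 are {U1 stuck-at-0, U2 stuck-at-1, U3 stuck-at-1, U4 stuck-at-0}.
Test 2 (x1=0, x2=0): fault-free U1=0, U2=0, U3=0, U4=0 → 0; observed 0. Eliminates U2 stuck-at-1, U3 stuck-at-1.
Test 3 (x1=1, x2=0): fault-free U1=1, U2=1, U3=1, U4=1 → 1; observed 1. Eliminates U4 stuck-at-0.
Only U1 stuck-at-0 is consistent with every test.

U1 stuck-at-0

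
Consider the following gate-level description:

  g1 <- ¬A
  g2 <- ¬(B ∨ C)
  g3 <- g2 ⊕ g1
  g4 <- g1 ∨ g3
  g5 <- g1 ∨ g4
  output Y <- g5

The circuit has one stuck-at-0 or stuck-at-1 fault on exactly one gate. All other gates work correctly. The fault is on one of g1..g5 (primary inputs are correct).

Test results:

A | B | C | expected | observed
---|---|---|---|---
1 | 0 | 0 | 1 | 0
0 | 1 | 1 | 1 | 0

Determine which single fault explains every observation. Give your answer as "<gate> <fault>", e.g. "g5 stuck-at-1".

g5 stuck-at-0

Fault-free values for test 1 (A=1, B=0, C=0): g1=0, g2=1, g3=1, g4=1, g5=1, giving Y=1. Observed 0.
Test 1: faults giving observed 0 are {g2 stuck-at-0, g3 stuck-at-0, g4 stuck-at-0, g5 stuck-at-0}.
Test 2 (A=0, B=1, C=1): fault-free g1=1, g2=0, g3=1, g4=1, g5=1 → 1; observed 0. Eliminates g2 stuck-at-0, g3 stuck-at-0, g4 stuck-at-0.
Only g5 stuck-at-0 is consistent with every test.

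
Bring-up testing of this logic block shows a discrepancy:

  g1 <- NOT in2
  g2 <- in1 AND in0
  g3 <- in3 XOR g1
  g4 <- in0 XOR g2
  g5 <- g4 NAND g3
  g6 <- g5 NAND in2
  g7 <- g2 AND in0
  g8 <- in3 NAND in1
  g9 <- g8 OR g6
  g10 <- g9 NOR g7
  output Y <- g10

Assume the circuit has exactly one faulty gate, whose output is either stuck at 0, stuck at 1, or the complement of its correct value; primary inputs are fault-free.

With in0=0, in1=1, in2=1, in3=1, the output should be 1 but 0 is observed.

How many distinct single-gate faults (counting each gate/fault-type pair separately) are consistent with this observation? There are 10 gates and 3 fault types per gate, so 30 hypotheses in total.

16

Fault-free: g1=0, g2=0, g3=1, g4=0, g5=1, g6=0, g7=0, g8=0, g9=0, g10=1 → 1. Observed 0.
  g1: none of the 3 fault types match ✗
  g2: stuck-at-1, inverted output ✓; others ✗
  g3: none of the 3 fault types match ✗
  g4: stuck-at-1, inverted output ✓; others ✗
  g5: stuck-at-0, inverted output ✓; others ✗
  g6: stuck-at-1, inverted output ✓; others ✗
  g7: stuck-at-1, inverted output ✓; others ✗
  g8: stuck-at-1, inverted output ✓; others ✗
  g9: stuck-at-1, inverted output ✓; others ✗
  g10: stuck-at-0, inverted output ✓; others ✗
Consistent faults: {g2 stuck-at-1, g2 inverted output, g4 stuck-at-1, g4 inverted output, g5 stuck-at-0, g5 inverted output, g6 stuck-at-1, g6 inverted output, g7 stuck-at-1, g7 inverted output, g8 stuck-at-1, g8 inverted output, g9 stuck-at-1, g9 inverted output, g10 stuck-at-0, g10 inverted output} — 16 in all.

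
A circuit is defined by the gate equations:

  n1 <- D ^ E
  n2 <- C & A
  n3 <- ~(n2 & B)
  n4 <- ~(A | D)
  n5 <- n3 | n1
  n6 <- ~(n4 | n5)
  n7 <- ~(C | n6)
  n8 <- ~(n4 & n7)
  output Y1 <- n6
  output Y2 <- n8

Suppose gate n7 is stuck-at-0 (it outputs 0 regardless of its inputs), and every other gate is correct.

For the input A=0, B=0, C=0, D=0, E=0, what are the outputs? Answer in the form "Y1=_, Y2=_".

Y1=0, Y2=1

Propagate with n7 forced: n1=0, n2=0, n3=1, n4=1, n5=1, n6=0, n7=0 [stuck-at-0], n8=1.
So the outputs are Y1=0, Y2=1. (Without the fault they would be Y1=0, Y2=0.)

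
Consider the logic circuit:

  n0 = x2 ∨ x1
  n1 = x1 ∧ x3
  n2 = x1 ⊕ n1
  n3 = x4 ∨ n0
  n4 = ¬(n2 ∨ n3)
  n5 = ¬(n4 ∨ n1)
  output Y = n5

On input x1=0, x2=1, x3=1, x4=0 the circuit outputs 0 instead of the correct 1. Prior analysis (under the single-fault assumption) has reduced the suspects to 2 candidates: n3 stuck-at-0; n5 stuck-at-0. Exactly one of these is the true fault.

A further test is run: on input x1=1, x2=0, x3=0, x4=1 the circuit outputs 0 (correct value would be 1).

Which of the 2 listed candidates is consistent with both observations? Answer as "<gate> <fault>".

n5 stuck-at-0

Evaluate each candidate on input x1=1, x2=0, x3=0, x4=1:
  n3 stuck-at-0: n0=1, n1=0, n2=1, n3=0 [stuck-at-0], n4=0, n5=1 → 1 — eliminated
  n5 stuck-at-0: n0=1, n1=0, n2=1, n3=1, n4=0, n5=0 [stuck-at-0] → 0 — matches
Only n5 stuck-at-0 reproduces the observed 0.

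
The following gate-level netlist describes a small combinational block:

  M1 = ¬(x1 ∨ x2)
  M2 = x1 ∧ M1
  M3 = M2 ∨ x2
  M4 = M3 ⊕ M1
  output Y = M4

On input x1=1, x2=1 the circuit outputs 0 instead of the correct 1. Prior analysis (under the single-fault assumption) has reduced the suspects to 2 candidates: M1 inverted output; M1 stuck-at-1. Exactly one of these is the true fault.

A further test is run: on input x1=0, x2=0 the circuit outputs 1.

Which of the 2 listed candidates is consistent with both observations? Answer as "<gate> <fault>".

Evaluate each candidate on input x1=0, x2=0:
  M1 inverted output: M1=0 [inverted output], M2=0, M3=0, M4=0 → 0 — eliminated
  M1 stuck-at-1: M1=1 [stuck-at-1], M2=0, M3=0, M4=1 → 1 — matches
Only M1 stuck-at-1 reproduces the observed 1.

M1 stuck-at-1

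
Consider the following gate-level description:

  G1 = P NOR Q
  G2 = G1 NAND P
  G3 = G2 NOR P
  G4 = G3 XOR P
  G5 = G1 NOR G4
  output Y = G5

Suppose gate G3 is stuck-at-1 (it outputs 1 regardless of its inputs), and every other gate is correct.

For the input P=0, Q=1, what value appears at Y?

0

Propagate with G3 forced: G1=0, G2=1, G3=1 [stuck-at-1], G4=1, G5=0.
So Y = 0. (Without the fault it would be 1.)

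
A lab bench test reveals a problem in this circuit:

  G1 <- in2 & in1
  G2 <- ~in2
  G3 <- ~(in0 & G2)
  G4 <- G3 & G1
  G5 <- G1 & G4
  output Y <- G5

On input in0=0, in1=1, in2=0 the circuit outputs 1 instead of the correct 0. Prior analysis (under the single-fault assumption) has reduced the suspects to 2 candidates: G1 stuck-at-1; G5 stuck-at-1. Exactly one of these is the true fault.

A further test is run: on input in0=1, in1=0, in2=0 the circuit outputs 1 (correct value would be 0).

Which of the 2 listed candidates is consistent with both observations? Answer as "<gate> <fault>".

G5 stuck-at-1

Evaluate each candidate on input in0=1, in1=0, in2=0:
  G1 stuck-at-1: G1=1 [stuck-at-1], G2=1, G3=0, G4=0, G5=0 → 0 — eliminated
  G5 stuck-at-1: G1=0, G2=1, G3=0, G4=0, G5=1 [stuck-at-1] → 1 — matches
Only G5 stuck-at-1 reproduces the observed 1.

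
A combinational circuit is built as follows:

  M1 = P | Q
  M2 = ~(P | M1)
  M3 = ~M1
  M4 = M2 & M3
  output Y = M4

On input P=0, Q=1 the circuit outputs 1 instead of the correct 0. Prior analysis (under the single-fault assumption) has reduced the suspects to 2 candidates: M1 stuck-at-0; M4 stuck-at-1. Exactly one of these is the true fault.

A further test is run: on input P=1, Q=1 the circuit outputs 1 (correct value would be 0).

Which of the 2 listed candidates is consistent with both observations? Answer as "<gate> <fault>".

M4 stuck-at-1

Evaluate each candidate on input P=1, Q=1:
  M1 stuck-at-0: M1=0 [stuck-at-0], M2=0, M3=1, M4=0 → 0 — eliminated
  M4 stuck-at-1: M1=1, M2=0, M3=0, M4=1 [stuck-at-1] → 1 — matches
Only M4 stuck-at-1 reproduces the observed 1.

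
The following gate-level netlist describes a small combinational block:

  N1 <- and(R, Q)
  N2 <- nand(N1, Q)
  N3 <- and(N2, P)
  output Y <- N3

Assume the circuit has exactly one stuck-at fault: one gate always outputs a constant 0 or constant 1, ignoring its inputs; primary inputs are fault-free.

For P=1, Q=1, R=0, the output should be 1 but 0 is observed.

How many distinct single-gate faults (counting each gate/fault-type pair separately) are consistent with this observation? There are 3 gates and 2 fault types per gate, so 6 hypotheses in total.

Fault-free: N1=0, N2=1, N3=1 → 1. Observed 0.
  N1 stuck-at-0: output 1 ✗
  N1 stuck-at-1: output 0 ✓
  N2 stuck-at-0: output 0 ✓
  N2 stuck-at-1: output 1 ✗
  N3 stuck-at-0: output 0 ✓
  N3 stuck-at-1: output 1 ✗
Consistent faults: {N1 stuck-at-1, N2 stuck-at-0, N3 stuck-at-0} — 3 in all.

3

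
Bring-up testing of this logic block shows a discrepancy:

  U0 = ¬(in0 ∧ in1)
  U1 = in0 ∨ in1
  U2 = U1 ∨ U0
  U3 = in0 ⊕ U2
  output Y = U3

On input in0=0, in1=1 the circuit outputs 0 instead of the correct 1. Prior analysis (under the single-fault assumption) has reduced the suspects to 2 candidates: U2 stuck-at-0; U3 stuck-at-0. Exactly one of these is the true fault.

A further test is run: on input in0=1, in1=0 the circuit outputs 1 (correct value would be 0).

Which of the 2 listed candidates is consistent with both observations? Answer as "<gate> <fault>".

Evaluate each candidate on input in0=1, in1=0:
  U2 stuck-at-0: U0=1, U1=1, U2=0 [stuck-at-0], U3=1 → 1 — matches
  U3 stuck-at-0: U0=1, U1=1, U2=1, U3=0 [stuck-at-0] → 0 — eliminated
Only U2 stuck-at-0 reproduces the observed 1.

U2 stuck-at-0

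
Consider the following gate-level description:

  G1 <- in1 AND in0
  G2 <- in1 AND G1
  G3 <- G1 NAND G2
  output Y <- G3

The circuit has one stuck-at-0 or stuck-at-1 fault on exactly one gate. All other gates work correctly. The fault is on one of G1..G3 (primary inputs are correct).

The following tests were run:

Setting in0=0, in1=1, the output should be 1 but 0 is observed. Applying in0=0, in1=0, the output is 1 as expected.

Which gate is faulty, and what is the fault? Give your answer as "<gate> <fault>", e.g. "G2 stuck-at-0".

G1 stuck-at-1

Fault-free values for test 1 (in0=0, in1=1): G1=0, G2=0, G3=1, giving Y=1. Observed 0.
Test 1: faults giving observed 0 are {G1 stuck-at-1, G3 stuck-at-0}.
Test 2 (in0=0, in1=0): fault-free G1=0, G2=0, G3=1 → 1; observed 1. Eliminates G3 stuck-at-0.
Only G1 stuck-at-1 is consistent with every test.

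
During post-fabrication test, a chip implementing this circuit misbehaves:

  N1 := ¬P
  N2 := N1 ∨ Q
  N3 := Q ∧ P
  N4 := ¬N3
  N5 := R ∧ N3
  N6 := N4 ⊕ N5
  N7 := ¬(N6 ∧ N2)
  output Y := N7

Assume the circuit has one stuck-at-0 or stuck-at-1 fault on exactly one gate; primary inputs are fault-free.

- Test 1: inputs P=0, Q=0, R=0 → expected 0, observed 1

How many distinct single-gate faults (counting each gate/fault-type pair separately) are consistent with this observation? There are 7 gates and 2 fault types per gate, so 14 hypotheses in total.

Fault-free: N1=1, N2=1, N3=0, N4=1, N5=0, N6=1, N7=0 → 0. Observed 1.
  N1 stuck-at-0: output 1 ✓
  N1 stuck-at-1: output 0 ✗
  N2 stuck-at-0: output 1 ✓
  N2 stuck-at-1: output 0 ✗
  N3 stuck-at-0: output 0 ✗
  N3 stuck-at-1: output 1 ✓
  N4 stuck-at-0: output 1 ✓
  N4 stuck-at-1: output 0 ✗
  N5 stuck-at-0: output 0 ✗
  N5 stuck-at-1: output 1 ✓
  N6 stuck-at-0: output 1 ✓
  N6 stuck-at-1: output 0 ✗
  N7 stuck-at-0: output 0 ✗
  N7 stuck-at-1: output 1 ✓
Consistent faults: {N1 stuck-at-0, N2 stuck-at-0, N3 stuck-at-1, N4 stuck-at-0, N5 stuck-at-1, N6 stuck-at-0, N7 stuck-at-1} — 7 in all.

7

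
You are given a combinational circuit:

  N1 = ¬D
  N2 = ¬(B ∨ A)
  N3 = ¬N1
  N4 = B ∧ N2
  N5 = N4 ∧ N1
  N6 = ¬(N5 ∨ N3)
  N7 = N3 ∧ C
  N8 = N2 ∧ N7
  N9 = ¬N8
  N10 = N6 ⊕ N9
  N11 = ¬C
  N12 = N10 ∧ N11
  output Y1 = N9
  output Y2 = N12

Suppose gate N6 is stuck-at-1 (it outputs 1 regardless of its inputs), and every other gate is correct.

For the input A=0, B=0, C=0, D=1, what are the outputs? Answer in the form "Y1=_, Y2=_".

Y1=1, Y2=0

Propagate with N6 forced: N1=0, N2=1, N3=1, N4=0, N5=0, N6=1 [stuck-at-1], N7=0, N8=0, N9=1, N10=0, N11=1, N12=0.
So the outputs are Y1=1, Y2=0. (Without the fault they would be Y1=1, Y2=1.)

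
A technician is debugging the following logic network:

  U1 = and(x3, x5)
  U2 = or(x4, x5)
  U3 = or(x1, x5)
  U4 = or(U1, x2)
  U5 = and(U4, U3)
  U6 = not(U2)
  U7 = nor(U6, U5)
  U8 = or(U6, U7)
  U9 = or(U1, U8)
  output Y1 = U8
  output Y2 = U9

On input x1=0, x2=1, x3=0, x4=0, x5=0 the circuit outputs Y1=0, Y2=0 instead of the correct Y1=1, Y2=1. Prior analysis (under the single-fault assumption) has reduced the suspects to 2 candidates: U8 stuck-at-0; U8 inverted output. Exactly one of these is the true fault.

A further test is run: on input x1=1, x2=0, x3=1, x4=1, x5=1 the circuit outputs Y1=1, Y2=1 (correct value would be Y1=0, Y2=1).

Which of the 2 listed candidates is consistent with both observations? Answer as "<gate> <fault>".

Evaluate each candidate on input x1=1, x2=0, x3=1, x4=1, x5=1:
  U8 stuck-at-0: U1=1, U2=1, U3=1, U4=1, U5=1, U6=0, U7=0, U8=0 [stuck-at-0], U9=1 → Y1=0, Y2=1 — eliminated
  U8 inverted output: U1=1, U2=1, U3=1, U4=1, U5=1, U6=0, U7=0, U8=1 [inverted output], U9=1 → Y1=1, Y2=1 — matches
Only U8 inverted output reproduces the observed Y1=1, Y2=1.

U8 inverted output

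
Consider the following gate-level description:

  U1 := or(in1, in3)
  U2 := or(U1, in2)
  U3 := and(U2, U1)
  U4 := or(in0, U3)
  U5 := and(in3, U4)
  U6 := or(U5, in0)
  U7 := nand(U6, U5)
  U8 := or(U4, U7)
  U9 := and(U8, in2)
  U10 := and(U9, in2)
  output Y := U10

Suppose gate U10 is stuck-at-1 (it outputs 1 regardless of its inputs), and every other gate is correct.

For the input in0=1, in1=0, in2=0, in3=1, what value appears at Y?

1

Propagate with U10 forced: U1=1, U2=1, U3=1, U4=1, U5=1, U6=1, U7=0, U8=1, U9=0, U10=1 [stuck-at-1].
So Y = 1. (Without the fault it would be 0.)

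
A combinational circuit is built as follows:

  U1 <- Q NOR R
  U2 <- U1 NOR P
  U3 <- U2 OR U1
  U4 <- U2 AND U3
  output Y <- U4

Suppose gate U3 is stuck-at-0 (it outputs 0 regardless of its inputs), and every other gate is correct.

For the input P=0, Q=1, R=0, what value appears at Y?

0

Propagate with U3 forced: U1=0, U2=1, U3=0 [stuck-at-0], U4=0.
So Y = 0. (Without the fault it would be 1.)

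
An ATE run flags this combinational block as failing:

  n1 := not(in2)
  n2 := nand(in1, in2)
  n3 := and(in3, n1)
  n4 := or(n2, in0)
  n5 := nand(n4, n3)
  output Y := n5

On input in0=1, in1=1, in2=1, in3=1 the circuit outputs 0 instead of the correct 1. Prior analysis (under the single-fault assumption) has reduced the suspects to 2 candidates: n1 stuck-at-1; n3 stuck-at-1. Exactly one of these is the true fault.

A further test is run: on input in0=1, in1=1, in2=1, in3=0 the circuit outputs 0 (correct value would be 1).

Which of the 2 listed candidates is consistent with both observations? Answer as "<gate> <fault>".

n3 stuck-at-1

Evaluate each candidate on input in0=1, in1=1, in2=1, in3=0:
  n1 stuck-at-1: n1=1 [stuck-at-1], n2=0, n3=0, n4=1, n5=1 → 1 — eliminated
  n3 stuck-at-1: n1=0, n2=0, n3=1 [stuck-at-1], n4=1, n5=0 → 0 — matches
Only n3 stuck-at-1 reproduces the observed 0.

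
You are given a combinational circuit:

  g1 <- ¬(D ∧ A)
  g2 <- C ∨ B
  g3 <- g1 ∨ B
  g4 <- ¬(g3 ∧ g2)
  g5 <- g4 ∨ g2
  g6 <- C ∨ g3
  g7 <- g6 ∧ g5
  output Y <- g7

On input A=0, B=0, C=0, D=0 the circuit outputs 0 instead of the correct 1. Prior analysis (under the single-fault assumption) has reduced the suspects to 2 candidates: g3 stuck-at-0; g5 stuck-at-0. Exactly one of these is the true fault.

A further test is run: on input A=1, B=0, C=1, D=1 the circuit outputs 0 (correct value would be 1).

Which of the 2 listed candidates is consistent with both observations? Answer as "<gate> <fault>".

g5 stuck-at-0

Evaluate each candidate on input A=1, B=0, C=1, D=1:
  g3 stuck-at-0: g1=0, g2=1, g3=0 [stuck-at-0], g4=1, g5=1, g6=1, g7=1 → 1 — eliminated
  g5 stuck-at-0: g1=0, g2=1, g3=0, g4=1, g5=0 [stuck-at-0], g6=1, g7=0 → 0 — matches
Only g5 stuck-at-0 reproduces the observed 0.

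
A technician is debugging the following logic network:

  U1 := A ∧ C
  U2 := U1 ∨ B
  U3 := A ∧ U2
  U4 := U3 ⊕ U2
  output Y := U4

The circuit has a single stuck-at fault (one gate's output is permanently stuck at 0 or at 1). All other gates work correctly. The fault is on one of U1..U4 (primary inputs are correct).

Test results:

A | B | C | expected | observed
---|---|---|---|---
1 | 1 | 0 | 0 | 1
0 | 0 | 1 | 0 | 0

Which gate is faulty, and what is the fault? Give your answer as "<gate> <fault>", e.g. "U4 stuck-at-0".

Fault-free values for test 1 (A=1, B=1, C=0): U1=0, U2=1, U3=1, U4=0, giving Y=0. Observed 1.
Test 1: faults giving observed 1 are {U3 stuck-at-0, U4 stuck-at-1}.
Test 2 (A=0, B=0, C=1): fault-free U1=0, U2=0, U3=0, U4=0 → 0; observed 0. Eliminates U4 stuck-at-1.
Only U3 stuck-at-0 is consistent with every test.

U3 stuck-at-0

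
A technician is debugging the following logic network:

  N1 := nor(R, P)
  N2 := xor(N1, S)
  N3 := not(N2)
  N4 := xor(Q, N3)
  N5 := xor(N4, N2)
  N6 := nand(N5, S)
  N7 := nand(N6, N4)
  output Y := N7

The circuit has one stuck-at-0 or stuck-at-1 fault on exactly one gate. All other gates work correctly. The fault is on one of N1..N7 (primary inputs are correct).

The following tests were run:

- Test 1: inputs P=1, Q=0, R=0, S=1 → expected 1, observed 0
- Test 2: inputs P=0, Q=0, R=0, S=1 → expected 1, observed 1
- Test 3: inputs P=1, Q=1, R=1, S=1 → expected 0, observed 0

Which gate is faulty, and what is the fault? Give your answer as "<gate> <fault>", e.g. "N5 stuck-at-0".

N4 stuck-at-1

Fault-free values for test 1 (P=1, Q=0, R=0, S=1): N1=0, N2=1, N3=0, N4=0, N5=1, N6=0, N7=1, giving Y=1. Observed 0.
Test 1: faults giving observed 0 are {N3 stuck-at-1, N4 stuck-at-1, N7 stuck-at-0}.
Test 2 (P=0, Q=0, R=0, S=1): fault-free N1=1, N2=0, N3=1, N4=1, N5=1, N6=0, N7=1 → 1; observed 1. Eliminates N7 stuck-at-0.
Test 3 (P=1, Q=1, R=1, S=1): fault-free N1=0, N2=1, N3=0, N4=1, N5=0, N6=1, N7=0 → 0; observed 0. Eliminates N3 stuck-at-1.
Only N4 stuck-at-1 is consistent with every test.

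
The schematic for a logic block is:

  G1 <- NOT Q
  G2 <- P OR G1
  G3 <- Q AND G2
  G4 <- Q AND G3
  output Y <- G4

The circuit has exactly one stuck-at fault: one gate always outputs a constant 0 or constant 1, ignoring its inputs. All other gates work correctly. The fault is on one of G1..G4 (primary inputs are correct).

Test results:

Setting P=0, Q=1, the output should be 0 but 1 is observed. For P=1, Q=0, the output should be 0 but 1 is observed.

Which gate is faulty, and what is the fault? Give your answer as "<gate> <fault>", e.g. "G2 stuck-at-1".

Fault-free values for test 1 (P=0, Q=1): G1=0, G2=0, G3=0, G4=0, giving Y=0. Observed 1.
Test 1: faults giving observed 1 are {G1 stuck-at-1, G2 stuck-at-1, G3 stuck-at-1, G4 stuck-at-1}.
Test 2 (P=1, Q=0): fault-free G1=1, G2=1, G3=0, G4=0 → 0; observed 1. Eliminates G1 stuck-at-1, G2 stuck-at-1, G3 stuck-at-1.
Only G4 stuck-at-1 is consistent with every test.

G4 stuck-at-1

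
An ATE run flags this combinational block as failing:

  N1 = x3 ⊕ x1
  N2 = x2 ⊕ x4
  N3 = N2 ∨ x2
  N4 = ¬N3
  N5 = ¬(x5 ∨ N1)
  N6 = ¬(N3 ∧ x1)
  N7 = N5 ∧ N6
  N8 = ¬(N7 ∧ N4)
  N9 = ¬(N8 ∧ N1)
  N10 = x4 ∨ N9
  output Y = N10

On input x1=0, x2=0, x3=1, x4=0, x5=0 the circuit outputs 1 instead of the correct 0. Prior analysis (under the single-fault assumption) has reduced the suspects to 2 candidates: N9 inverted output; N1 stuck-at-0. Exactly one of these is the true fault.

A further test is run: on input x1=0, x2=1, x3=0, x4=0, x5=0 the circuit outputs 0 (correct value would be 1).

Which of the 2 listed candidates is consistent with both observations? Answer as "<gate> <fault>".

N9 inverted output

Evaluate each candidate on input x1=0, x2=1, x3=0, x4=0, x5=0:
  N9 inverted output: N1=0, N2=1, N3=1, N4=0, N5=1, N6=1, N7=1, N8=1, N9=0 [inverted output], N10=0 → 0 — matches
  N1 stuck-at-0: N1=0 [stuck-at-0], N2=1, N3=1, N4=0, N5=1, N6=1, N7=1, N8=1, N9=1, N10=1 → 1 — eliminated
Only N9 inverted output reproduces the observed 0.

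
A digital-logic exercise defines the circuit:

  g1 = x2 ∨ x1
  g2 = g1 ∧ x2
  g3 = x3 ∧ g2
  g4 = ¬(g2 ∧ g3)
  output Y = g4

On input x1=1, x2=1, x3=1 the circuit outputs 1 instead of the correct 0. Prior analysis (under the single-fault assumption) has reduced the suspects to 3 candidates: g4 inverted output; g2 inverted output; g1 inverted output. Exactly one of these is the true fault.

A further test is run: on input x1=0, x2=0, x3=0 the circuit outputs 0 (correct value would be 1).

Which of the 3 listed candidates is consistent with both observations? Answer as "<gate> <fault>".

Evaluate each candidate on input x1=0, x2=0, x3=0:
  g4 inverted output: g1=0, g2=0, g3=0, g4=0 [inverted output] → 0 — matches
  g2 inverted output: g1=0, g2=1 [inverted output], g3=0, g4=1 → 1 — eliminated
  g1 inverted output: g1=1 [inverted output], g2=0, g3=0, g4=1 → 1 — eliminated
Only g4 inverted output reproduces the observed 0.

g4 inverted output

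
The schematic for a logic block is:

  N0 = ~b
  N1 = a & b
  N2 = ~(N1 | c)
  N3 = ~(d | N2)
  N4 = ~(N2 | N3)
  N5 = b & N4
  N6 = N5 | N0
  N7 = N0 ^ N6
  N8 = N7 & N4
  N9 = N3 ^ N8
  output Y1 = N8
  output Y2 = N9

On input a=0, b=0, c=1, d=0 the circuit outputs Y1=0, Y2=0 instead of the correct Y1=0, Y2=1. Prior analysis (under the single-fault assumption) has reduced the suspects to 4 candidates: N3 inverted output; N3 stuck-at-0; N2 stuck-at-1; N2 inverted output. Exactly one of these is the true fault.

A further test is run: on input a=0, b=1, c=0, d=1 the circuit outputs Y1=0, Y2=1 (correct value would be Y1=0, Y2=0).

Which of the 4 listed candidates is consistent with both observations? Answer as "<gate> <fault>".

N3 inverted output

Evaluate each candidate on input a=0, b=1, c=0, d=1:
  N3 inverted output: N0=0, N1=0, N2=1, N3=1 [inverted output], N4=0, N5=0, N6=0, N7=0, N8=0, N9=1 → Y1=0, Y2=1 — matches
  N3 stuck-at-0: N0=0, N1=0, N2=1, N3=0 [stuck-at-0], N4=0, N5=0, N6=0, N7=0, N8=0, N9=0 → Y1=0, Y2=0 — eliminated
  N2 stuck-at-1: N0=0, N1=0, N2=1 [stuck-at-1], N3=0, N4=0, N5=0, N6=0, N7=0, N8=0, N9=0 → Y1=0, Y2=0 — eliminated
  N2 inverted output: N0=0, N1=0, N2=0 [inverted output], N3=0, N4=1, N5=1, N6=1, N7=1, N8=1, N9=1 → Y1=1, Y2=1 — eliminated
Only N3 inverted output reproduces the observed Y1=0, Y2=1.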